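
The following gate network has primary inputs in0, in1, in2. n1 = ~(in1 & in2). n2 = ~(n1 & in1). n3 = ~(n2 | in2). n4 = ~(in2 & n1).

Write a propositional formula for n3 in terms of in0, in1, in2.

n1 = ~(in1 & in2)
n2 = ~(n1 & in1) = ~((~(in1 & in2)) & in1)
n3 = ~(n2 | in2) = ~((~((~(in1 & in2)) & in1)) | in2)

~((~((~(in1 & in2)) & in1)) | in2)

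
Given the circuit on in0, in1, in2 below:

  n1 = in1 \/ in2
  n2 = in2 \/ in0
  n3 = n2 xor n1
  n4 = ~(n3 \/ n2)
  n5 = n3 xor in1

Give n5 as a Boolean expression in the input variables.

n1 = in1 \/ in2
n2 = in2 \/ in0
n3 = n2 xor n1 = (in2 \/ in0) xor (in1 \/ in2)
n5 = n3 xor in1 = ((in2 \/ in0) xor (in1 \/ in2)) xor in1

((in2 \/ in0) xor (in1 \/ in2)) xor in1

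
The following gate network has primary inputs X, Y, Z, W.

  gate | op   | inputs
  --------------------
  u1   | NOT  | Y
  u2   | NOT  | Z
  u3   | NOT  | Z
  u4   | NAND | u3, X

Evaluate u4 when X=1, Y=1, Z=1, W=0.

1

u3 = NOT 1 = 0
u4 = 0 NAND 1 = 1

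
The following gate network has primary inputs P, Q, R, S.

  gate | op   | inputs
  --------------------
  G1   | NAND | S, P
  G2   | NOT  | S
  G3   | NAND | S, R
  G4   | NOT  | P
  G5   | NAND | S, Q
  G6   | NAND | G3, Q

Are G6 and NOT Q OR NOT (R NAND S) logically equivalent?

Yes

G3 = S NAND R
G6 = G3 NAND Q = (S NAND R) NAND Q
At P=0, Q=1, R=0, S=0: circuit gives 0, formula gives 0.
At P=0, Q=0, R=0, S=0: circuit gives 1, formula gives 1.
Agrees on all 16 inputs.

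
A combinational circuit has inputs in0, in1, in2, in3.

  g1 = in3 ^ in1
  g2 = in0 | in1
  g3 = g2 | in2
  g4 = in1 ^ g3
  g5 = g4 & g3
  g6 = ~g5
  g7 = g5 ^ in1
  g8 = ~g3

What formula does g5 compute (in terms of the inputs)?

(in1 ^ ((in0 | in1) | in2)) & ((in0 | in1) | in2)

g2 = in0 | in1
g3 = g2 | in2 = (in0 | in1) | in2
g4 = in1 ^ g3 = in1 ^ ((in0 | in1) | in2)
g5 = g4 & g3 = (in1 ^ ((in0 | in1) | in2)) & ((in0 | in1) | in2)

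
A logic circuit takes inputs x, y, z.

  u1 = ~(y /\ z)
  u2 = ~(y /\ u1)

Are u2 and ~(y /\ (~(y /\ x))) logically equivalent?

u1 = ~(y /\ z)
u2 = ~(y /\ u1) = ~(y /\ (~(y /\ z)))
At x=0, y=1, z=1: circuit gives 1, formula gives 0.

No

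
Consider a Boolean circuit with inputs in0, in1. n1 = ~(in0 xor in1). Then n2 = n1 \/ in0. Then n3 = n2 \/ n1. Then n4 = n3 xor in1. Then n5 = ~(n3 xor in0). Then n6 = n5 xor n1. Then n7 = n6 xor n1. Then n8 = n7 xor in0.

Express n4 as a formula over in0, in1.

(((~(in0 xor in1)) \/ in0) \/ (~(in0 xor in1))) xor in1

n1 = ~(in0 xor in1)
n2 = n1 \/ in0 = (~(in0 xor in1)) \/ in0
n3 = n2 \/ n1 = ((~(in0 xor in1)) \/ in0) \/ (~(in0 xor in1))
n4 = n3 xor in1 = (((~(in0 xor in1)) \/ in0) \/ (~(in0 xor in1))) xor in1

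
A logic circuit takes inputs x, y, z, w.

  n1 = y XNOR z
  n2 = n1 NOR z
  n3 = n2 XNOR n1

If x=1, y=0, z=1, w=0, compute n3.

n1 = 0 XNOR 1 = 0
n2 = 0 NOR 1 = 0
n3 = 0 XNOR 0 = 1

1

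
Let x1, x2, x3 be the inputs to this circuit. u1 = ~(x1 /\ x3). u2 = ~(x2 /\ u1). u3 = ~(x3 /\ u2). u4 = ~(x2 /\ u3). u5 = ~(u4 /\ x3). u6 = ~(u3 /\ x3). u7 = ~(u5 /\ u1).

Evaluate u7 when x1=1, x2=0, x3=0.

0

u1 = ~(1 /\ 0) = 1
u2 = ~(0 /\ 1) = 1
u3 = ~(0 /\ 1) = 1
u4 = ~(0 /\ 1) = 1
u5 = ~(1 /\ 0) = 1
u7 = ~(1 /\ 1) = 0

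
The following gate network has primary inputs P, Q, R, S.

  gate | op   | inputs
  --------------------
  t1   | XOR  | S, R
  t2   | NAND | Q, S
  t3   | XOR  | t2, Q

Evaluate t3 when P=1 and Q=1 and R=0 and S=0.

0

t2 = 1 NAND 0 = 1
t3 = 1 XOR 1 = 0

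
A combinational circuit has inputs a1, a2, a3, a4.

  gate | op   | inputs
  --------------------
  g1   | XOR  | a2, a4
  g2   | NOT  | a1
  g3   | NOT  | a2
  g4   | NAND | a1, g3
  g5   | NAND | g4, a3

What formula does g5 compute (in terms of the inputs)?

g3 = NOT a2
g4 = a1 NAND g3 = a1 NAND NOT a2
g5 = g4 NAND a3 = (a1 NAND NOT a2) NAND a3

(a1 NAND NOT a2) NAND a3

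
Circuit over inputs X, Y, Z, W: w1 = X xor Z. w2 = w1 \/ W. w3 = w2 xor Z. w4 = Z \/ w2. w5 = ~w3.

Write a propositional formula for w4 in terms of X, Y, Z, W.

Z \/ ((X xor Z) \/ W)

w1 = X xor Z
w2 = w1 \/ W = (X xor Z) \/ W
w4 = Z \/ w2 = Z \/ ((X xor Z) \/ W)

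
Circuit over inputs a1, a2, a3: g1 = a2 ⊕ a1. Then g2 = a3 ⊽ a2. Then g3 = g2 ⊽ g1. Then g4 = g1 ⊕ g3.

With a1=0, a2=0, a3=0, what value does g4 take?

0

g1 = 0 ⊕ 0 = 0
g2 = 0 ⊽ 0 = 1
g3 = 1 ⊽ 0 = 0
g4 = 0 ⊕ 0 = 0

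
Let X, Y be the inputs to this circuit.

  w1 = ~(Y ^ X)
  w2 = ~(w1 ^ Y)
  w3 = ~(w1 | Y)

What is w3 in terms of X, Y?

w1 = ~(Y ^ X)
w3 = ~(w1 | Y) = ~((~(Y ^ X)) | Y)

~((~(Y ^ X)) | Y)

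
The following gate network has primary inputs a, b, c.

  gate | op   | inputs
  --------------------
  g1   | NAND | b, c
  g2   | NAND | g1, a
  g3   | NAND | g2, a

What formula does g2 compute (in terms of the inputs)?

(b NAND c) NAND a

g1 = b NAND c
g2 = g1 NAND a = (b NAND c) NAND a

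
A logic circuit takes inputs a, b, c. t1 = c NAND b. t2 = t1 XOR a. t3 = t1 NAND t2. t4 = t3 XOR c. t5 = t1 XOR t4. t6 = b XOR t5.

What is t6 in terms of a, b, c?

t1 = c NAND b
t2 = t1 XOR a = (c NAND b) XOR a
t3 = t1 NAND t2 = (c NAND b) NAND ((c NAND b) XOR a)
t4 = t3 XOR c = ((c NAND b) NAND ((c NAND b) XOR a)) XOR c
t5 = t1 XOR t4 = (c NAND b) XOR (((c NAND b) NAND ((c NAND b) XOR a)) XOR c)
t6 = b XOR t5 = b XOR ((c NAND b) XOR (((c NAND b) NAND ((c NAND b) XOR a)) XOR c))

b XOR ((c NAND b) XOR (((c NAND b) NAND ((c NAND b) XOR a)) XOR c))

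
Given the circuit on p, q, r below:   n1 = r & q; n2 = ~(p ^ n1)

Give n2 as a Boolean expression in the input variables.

n1 = r & q
n2 = ~(p ^ n1) = ~(p ^ (r & q))

~(p ^ (r & q))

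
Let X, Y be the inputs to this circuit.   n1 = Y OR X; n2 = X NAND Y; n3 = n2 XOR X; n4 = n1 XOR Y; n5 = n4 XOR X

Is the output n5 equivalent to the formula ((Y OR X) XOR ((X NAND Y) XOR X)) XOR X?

No

n1 = Y OR X
n4 = n1 XOR Y = (Y OR X) XOR Y
n5 = n4 XOR X = ((Y OR X) XOR Y) XOR X
At X=0, Y=0: circuit gives 0, formula gives 1.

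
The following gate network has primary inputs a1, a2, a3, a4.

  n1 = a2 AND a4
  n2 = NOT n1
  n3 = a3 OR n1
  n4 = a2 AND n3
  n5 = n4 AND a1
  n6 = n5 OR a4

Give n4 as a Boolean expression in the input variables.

a2 AND (a3 OR (a2 AND a4))

n1 = a2 AND a4
n3 = a3 OR n1 = a3 OR (a2 AND a4)
n4 = a2 AND n3 = a2 AND (a3 OR (a2 AND a4))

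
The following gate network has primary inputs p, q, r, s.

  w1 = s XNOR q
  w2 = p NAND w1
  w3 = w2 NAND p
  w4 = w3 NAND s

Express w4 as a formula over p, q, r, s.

w1 = s XNOR q
w2 = p NAND w1 = p NAND (s XNOR q)
w3 = w2 NAND p = (p NAND (s XNOR q)) NAND p
w4 = w3 NAND s = ((p NAND (s XNOR q)) NAND p) NAND s

((p NAND (s XNOR q)) NAND p) NAND s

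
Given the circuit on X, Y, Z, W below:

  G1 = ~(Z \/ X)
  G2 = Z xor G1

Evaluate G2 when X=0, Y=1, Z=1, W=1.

1

G1 = ~(1 \/ 0) = 0
G2 = 1 xor 0 = 1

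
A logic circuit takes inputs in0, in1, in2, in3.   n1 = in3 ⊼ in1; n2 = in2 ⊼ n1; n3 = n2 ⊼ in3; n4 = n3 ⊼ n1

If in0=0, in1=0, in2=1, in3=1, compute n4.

n1 = 1 ⊼ 0 = 1
n2 = 1 ⊼ 1 = 0
n3 = 0 ⊼ 1 = 1
n4 = 1 ⊼ 1 = 0

0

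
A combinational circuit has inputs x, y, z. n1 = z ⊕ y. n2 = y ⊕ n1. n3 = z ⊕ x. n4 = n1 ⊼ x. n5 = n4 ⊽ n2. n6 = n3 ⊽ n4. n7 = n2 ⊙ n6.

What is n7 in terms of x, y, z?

(y ⊕ (z ⊕ y)) ⊙ ((z ⊕ x) ⊽ ((z ⊕ y) ⊼ x))

n1 = z ⊕ y
n2 = y ⊕ n1 = y ⊕ (z ⊕ y)
n3 = z ⊕ x
n4 = n1 ⊼ x = (z ⊕ y) ⊼ x
n6 = n3 ⊽ n4 = (z ⊕ x) ⊽ ((z ⊕ y) ⊼ x)
n7 = n2 ⊙ n6 = (y ⊕ (z ⊕ y)) ⊙ ((z ⊕ x) ⊽ ((z ⊕ y) ⊼ x))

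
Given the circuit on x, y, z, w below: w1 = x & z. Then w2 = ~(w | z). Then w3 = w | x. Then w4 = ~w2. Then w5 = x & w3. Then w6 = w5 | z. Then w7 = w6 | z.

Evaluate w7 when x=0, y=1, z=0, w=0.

w3 = 0 | 0 = 0
w5 = 0 & 0 = 0
w6 = 0 | 0 = 0
w7 = 0 | 0 = 0

0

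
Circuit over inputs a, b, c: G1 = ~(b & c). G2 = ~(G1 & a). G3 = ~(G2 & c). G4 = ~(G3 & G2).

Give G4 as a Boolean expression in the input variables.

~((~((~((~(b & c)) & a)) & c)) & (~((~(b & c)) & a)))

G1 = ~(b & c)
G2 = ~(G1 & a) = ~((~(b & c)) & a)
G3 = ~(G2 & c) = ~((~((~(b & c)) & a)) & c)
G4 = ~(G3 & G2) = ~((~((~((~(b & c)) & a)) & c)) & (~((~(b & c)) & a)))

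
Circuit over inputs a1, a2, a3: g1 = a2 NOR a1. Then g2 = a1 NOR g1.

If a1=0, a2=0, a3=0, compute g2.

0

g1 = 0 NOR 0 = 1
g2 = 0 NOR 1 = 0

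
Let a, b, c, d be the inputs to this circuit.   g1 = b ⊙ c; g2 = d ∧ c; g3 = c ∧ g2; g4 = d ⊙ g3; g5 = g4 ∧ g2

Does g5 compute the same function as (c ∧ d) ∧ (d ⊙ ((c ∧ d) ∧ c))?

g2 = d ∧ c
g3 = c ∧ g2 = c ∧ (d ∧ c)
g4 = d ⊙ g3 = d ⊙ (c ∧ (d ∧ c))
g5 = g4 ∧ g2 = (d ⊙ (c ∧ (d ∧ c))) ∧ (d ∧ c)
At a=0, b=0, c=0, d=0: circuit gives 0, formula gives 0.
At a=0, b=0, c=1, d=1: circuit gives 1, formula gives 1.
Agrees on all 16 inputs.

Yes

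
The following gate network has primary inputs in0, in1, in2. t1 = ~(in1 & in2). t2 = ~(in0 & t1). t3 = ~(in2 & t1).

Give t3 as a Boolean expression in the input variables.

t1 = ~(in1 & in2)
t3 = ~(in2 & t1) = ~(in2 & (~(in1 & in2)))

~(in2 & (~(in1 & in2)))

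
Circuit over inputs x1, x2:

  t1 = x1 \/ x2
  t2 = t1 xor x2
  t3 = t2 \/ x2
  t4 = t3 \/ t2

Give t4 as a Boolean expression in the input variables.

t1 = x1 \/ x2
t2 = t1 xor x2 = (x1 \/ x2) xor x2
t3 = t2 \/ x2 = ((x1 \/ x2) xor x2) \/ x2
t4 = t3 \/ t2 = (((x1 \/ x2) xor x2) \/ x2) \/ ((x1 \/ x2) xor x2)

(((x1 \/ x2) xor x2) \/ x2) \/ ((x1 \/ x2) xor x2)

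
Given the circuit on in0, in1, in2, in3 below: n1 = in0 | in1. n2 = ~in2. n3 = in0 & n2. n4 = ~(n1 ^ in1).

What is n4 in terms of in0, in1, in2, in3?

n1 = in0 | in1
n4 = ~(n1 ^ in1) = ~((in0 | in1) ^ in1)

~((in0 | in1) ^ in1)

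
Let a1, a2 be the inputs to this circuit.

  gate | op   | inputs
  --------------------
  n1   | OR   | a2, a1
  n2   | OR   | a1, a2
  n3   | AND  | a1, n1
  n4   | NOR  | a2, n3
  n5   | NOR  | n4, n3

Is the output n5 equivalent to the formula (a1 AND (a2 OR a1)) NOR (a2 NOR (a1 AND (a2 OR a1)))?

n1 = a2 OR a1
n3 = a1 AND n1 = a1 AND (a2 OR a1)
n4 = a2 NOR n3 = a2 NOR (a1 AND (a2 OR a1))
n5 = n4 NOR n3 = (a2 NOR (a1 AND (a2 OR a1))) NOR (a1 AND (a2 OR a1))
At a1=0, a2=0: circuit gives 0, formula gives 0.
At a1=0, a2=1: circuit gives 1, formula gives 1.
Agrees on all 4 inputs.

Yes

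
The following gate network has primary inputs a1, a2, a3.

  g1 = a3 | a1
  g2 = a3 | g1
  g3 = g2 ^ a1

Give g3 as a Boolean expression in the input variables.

(a3 | (a3 | a1)) ^ a1

g1 = a3 | a1
g2 = a3 | g1 = a3 | (a3 | a1)
g3 = g2 ^ a1 = (a3 | (a3 | a1)) ^ a1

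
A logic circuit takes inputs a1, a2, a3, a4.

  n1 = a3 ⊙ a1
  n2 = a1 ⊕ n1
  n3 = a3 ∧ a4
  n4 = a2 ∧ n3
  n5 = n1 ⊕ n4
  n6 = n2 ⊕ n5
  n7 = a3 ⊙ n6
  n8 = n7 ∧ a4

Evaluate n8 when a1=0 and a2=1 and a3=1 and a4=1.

1

n1 = 1 ⊙ 0 = 0
n2 = 0 ⊕ 0 = 0
n3 = 1 ∧ 1 = 1
n4 = 1 ∧ 1 = 1
n5 = 0 ⊕ 1 = 1
n6 = 0 ⊕ 1 = 1
n7 = 1 ⊙ 1 = 1
n8 = 1 ∧ 1 = 1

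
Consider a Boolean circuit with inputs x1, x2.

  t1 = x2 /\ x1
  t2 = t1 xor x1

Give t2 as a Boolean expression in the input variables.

t1 = x2 /\ x1
t2 = t1 xor x1 = (x2 /\ x1) xor x1

(x2 /\ x1) xor x1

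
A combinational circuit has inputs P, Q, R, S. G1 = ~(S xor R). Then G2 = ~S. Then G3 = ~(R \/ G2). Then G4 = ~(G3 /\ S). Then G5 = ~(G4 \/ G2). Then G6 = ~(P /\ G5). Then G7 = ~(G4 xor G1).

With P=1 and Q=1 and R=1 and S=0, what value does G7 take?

G1 = ~(0 xor 1) = 0
G2 = ~0 = 1
G3 = ~(1 \/ 1) = 0
G4 = ~(0 /\ 0) = 1
G7 = ~(1 xor 0) = 0

0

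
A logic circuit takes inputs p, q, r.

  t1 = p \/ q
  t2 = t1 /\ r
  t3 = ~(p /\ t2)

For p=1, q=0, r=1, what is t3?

0

t1 = 1 \/ 0 = 1
t2 = 1 /\ 1 = 1
t3 = ~(1 /\ 1) = 0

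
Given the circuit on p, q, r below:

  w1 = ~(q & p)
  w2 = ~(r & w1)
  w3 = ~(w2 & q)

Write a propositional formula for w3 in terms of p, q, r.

~((~(r & (~(q & p)))) & q)

w1 = ~(q & p)
w2 = ~(r & w1) = ~(r & (~(q & p)))
w3 = ~(w2 & q) = ~((~(r & (~(q & p)))) & q)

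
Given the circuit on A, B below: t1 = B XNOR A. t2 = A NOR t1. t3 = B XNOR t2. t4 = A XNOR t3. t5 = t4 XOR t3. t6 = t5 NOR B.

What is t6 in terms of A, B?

t1 = B XNOR A
t2 = A NOR t1 = A NOR (B XNOR A)
t3 = B XNOR t2 = B XNOR (A NOR (B XNOR A))
t4 = A XNOR t3 = A XNOR (B XNOR (A NOR (B XNOR A)))
t5 = t4 XOR t3 = (A XNOR (B XNOR (A NOR (B XNOR A)))) XOR (B XNOR (A NOR (B XNOR A)))
t6 = t5 NOR B = ((A XNOR (B XNOR (A NOR (B XNOR A)))) XOR (B XNOR (A NOR (B XNOR A)))) NOR B

((A XNOR (B XNOR (A NOR (B XNOR A)))) XOR (B XNOR (A NOR (B XNOR A)))) NOR B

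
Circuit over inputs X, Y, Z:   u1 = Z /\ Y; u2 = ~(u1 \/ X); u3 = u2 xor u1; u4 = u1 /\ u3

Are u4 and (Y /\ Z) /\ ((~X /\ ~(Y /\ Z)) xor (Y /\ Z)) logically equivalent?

u1 = Z /\ Y
u2 = ~(u1 \/ X) = ~((Z /\ Y) \/ X)
u3 = u2 xor u1 = (~((Z /\ Y) \/ X)) xor (Z /\ Y)
u4 = u1 /\ u3 = (Z /\ Y) /\ ((~((Z /\ Y) \/ X)) xor (Z /\ Y))
At X=0, Y=0, Z=0: circuit gives 0, formula gives 0.
At X=0, Y=1, Z=1: circuit gives 1, formula gives 1.
Agrees on all 8 inputs.

Yes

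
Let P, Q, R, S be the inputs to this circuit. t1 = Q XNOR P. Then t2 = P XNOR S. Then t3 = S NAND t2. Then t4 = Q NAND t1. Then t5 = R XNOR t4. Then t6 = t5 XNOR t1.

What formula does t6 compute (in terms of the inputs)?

(R XNOR (Q NAND (Q XNOR P))) XNOR (Q XNOR P)

t1 = Q XNOR P
t4 = Q NAND t1 = Q NAND (Q XNOR P)
t5 = R XNOR t4 = R XNOR (Q NAND (Q XNOR P))
t6 = t5 XNOR t1 = (R XNOR (Q NAND (Q XNOR P))) XNOR (Q XNOR P)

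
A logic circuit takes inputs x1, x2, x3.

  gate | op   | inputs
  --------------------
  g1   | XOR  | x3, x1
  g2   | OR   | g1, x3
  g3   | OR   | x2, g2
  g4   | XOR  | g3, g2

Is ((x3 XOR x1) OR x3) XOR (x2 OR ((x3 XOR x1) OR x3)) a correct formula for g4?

Yes

g1 = x3 XOR x1
g2 = g1 OR x3 = (x3 XOR x1) OR x3
g3 = x2 OR g2 = x2 OR ((x3 XOR x1) OR x3)
g4 = g3 XOR g2 = (x2 OR ((x3 XOR x1) OR x3)) XOR ((x3 XOR x1) OR x3)
At x1=0, x2=0, x3=0: circuit gives 0, formula gives 0.
At x1=0, x2=1, x3=0: circuit gives 1, formula gives 1.
Agrees on all 8 inputs.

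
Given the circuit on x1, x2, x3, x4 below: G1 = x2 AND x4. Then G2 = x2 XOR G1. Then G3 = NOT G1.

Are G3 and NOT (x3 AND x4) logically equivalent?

G1 = x2 AND x4
G3 = NOT G1 = NOT (x2 AND x4)
At x1=0, x2=0, x3=1, x4=1: circuit gives 1, formula gives 0.

No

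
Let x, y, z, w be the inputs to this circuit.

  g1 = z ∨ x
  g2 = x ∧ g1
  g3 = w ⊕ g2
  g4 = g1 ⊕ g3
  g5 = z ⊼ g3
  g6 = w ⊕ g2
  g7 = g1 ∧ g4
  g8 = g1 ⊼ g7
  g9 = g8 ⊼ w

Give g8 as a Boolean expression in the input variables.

(z ∨ x) ⊼ ((z ∨ x) ∧ ((z ∨ x) ⊕ (w ⊕ (x ∧ (z ∨ x)))))

g1 = z ∨ x
g2 = x ∧ g1 = x ∧ (z ∨ x)
g3 = w ⊕ g2 = w ⊕ (x ∧ (z ∨ x))
g4 = g1 ⊕ g3 = (z ∨ x) ⊕ (w ⊕ (x ∧ (z ∨ x)))
g7 = g1 ∧ g4 = (z ∨ x) ∧ ((z ∨ x) ⊕ (w ⊕ (x ∧ (z ∨ x))))
g8 = g1 ⊼ g7 = (z ∨ x) ⊼ ((z ∨ x) ∧ ((z ∨ x) ⊕ (w ⊕ (x ∧ (z ∨ x)))))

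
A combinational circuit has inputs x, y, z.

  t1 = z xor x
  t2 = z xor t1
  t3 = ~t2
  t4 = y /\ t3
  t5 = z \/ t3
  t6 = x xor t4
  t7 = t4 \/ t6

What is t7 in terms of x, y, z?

t1 = z xor x
t2 = z xor t1 = z xor (z xor x)
t3 = ~t2 = ~(z xor (z xor x))
t4 = y /\ t3 = y /\ ~(z xor (z xor x))
t6 = x xor t4 = x xor (y /\ ~(z xor (z xor x)))
t7 = t4 \/ t6 = (y /\ ~(z xor (z xor x))) \/ (x xor (y /\ ~(z xor (z xor x))))

(y /\ ~(z xor (z xor x))) \/ (x xor (y /\ ~(z xor (z xor x))))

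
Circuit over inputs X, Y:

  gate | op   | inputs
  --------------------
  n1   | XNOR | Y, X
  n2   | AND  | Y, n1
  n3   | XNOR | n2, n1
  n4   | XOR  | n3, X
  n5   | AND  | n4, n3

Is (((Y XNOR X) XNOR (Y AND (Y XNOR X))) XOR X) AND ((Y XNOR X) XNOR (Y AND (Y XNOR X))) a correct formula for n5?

n1 = Y XNOR X
n2 = Y AND n1 = Y AND (Y XNOR X)
n3 = n2 XNOR n1 = (Y AND (Y XNOR X)) XNOR (Y XNOR X)
n4 = n3 XOR X = ((Y AND (Y XNOR X)) XNOR (Y XNOR X)) XOR X
n5 = n4 AND n3 = (((Y AND (Y XNOR X)) XNOR (Y XNOR X)) XOR X) AND ((Y AND (Y XNOR X)) XNOR (Y XNOR X))
At X=0, Y=0: circuit gives 0, formula gives 0.
At X=0, Y=1: circuit gives 1, formula gives 1.
Agrees on all 4 inputs.

Yes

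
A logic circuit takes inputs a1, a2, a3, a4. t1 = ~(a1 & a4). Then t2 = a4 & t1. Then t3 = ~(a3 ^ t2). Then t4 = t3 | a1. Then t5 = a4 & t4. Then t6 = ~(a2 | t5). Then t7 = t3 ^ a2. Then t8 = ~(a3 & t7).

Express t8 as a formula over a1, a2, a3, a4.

~(a3 & ((~(a3 ^ (a4 & (~(a1 & a4))))) ^ a2))

t1 = ~(a1 & a4)
t2 = a4 & t1 = a4 & (~(a1 & a4))
t3 = ~(a3 ^ t2) = ~(a3 ^ (a4 & (~(a1 & a4))))
t7 = t3 ^ a2 = (~(a3 ^ (a4 & (~(a1 & a4))))) ^ a2
t8 = ~(a3 & t7) = ~(a3 & ((~(a3 ^ (a4 & (~(a1 & a4))))) ^ a2))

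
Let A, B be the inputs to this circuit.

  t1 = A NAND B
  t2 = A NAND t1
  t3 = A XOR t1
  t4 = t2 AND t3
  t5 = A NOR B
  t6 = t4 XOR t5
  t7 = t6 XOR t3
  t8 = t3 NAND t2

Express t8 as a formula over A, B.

t1 = A NAND B
t2 = A NAND t1 = A NAND (A NAND B)
t3 = A XOR t1 = A XOR (A NAND B)
t8 = t3 NAND t2 = (A XOR (A NAND B)) NAND (A NAND (A NAND B))

(A XOR (A NAND B)) NAND (A NAND (A NAND B))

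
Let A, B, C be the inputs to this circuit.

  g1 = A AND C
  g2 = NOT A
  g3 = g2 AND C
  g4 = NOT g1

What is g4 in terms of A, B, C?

g1 = A AND C
g4 = NOT g1 = NOT (A AND C)

NOT (A AND C)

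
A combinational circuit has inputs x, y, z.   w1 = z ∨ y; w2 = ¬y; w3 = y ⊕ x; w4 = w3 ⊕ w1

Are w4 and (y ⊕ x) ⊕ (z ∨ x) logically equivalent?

w1 = z ∨ y
w3 = y ⊕ x
w4 = w3 ⊕ w1 = (y ⊕ x) ⊕ (z ∨ y)
At x=0, y=1, z=0: circuit gives 0, formula gives 1.

No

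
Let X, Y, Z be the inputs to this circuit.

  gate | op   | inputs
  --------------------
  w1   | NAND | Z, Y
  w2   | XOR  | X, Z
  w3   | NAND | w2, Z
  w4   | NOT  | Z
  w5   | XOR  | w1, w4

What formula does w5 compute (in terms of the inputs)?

w1 = Z NAND Y
w4 = NOT Z
w5 = w1 XOR w4 = (Z NAND Y) XOR NOT Z

(Z NAND Y) XOR NOT Z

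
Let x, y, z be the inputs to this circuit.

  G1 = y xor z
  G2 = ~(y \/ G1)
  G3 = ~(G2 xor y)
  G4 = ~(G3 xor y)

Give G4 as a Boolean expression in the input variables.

G1 = y xor z
G2 = ~(y \/ G1) = ~(y \/ (y xor z))
G3 = ~(G2 xor y) = ~((~(y \/ (y xor z))) xor y)
G4 = ~(G3 xor y) = ~((~((~(y \/ (y xor z))) xor y)) xor y)

~((~((~(y \/ (y xor z))) xor y)) xor y)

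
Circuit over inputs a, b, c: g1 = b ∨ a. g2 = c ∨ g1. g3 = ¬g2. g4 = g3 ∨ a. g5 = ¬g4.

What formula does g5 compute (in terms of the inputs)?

g1 = b ∨ a
g2 = c ∨ g1 = c ∨ (b ∨ a)
g3 = ¬g2 = ¬(c ∨ (b ∨ a))
g4 = g3 ∨ a = ¬(c ∨ (b ∨ a)) ∨ a
g5 = ¬g4 = ¬(¬(c ∨ (b ∨ a)) ∨ a)

¬(¬(c ∨ (b ∨ a)) ∨ a)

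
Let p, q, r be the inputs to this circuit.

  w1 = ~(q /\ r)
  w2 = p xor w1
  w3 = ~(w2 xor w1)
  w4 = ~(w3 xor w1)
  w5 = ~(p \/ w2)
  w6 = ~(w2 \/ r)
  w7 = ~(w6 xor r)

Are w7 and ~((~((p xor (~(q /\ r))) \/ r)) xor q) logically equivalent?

No

w1 = ~(q /\ r)
w2 = p xor w1 = p xor (~(q /\ r))
w6 = ~(w2 \/ r) = ~((p xor (~(q /\ r))) \/ r)
w7 = ~(w6 xor r) = ~((~((p xor (~(q /\ r))) \/ r)) xor r)
At p=0, q=0, r=1: circuit gives 0, formula gives 1.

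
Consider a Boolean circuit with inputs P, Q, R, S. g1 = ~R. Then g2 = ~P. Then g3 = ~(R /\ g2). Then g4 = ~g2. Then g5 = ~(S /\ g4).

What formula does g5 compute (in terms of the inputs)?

~(S /\ ~~P)

g2 = ~P
g4 = ~g2 = ~~P
g5 = ~(S /\ g4) = ~(S /\ ~~P)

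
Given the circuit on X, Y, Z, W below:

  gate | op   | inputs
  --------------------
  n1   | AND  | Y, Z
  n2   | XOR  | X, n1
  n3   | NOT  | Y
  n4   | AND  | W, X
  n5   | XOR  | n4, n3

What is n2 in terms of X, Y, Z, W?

n1 = Y AND Z
n2 = X XOR n1 = X XOR (Y AND Z)

X XOR (Y AND Z)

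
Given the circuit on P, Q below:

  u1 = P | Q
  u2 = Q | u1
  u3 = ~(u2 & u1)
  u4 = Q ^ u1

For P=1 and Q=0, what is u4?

1

u1 = 1 | 0 = 1
u4 = 0 ^ 1 = 1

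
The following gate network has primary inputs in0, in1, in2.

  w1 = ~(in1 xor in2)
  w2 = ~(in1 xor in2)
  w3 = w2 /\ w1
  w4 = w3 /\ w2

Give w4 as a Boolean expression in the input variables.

w1 = ~(in1 xor in2)
w2 = ~(in1 xor in2)
w3 = w2 /\ w1 = (~(in1 xor in2)) /\ (~(in1 xor in2))
w4 = w3 /\ w2 = ((~(in1 xor in2)) /\ (~(in1 xor in2))) /\ (~(in1 xor in2))

((~(in1 xor in2)) /\ (~(in1 xor in2))) /\ (~(in1 xor in2))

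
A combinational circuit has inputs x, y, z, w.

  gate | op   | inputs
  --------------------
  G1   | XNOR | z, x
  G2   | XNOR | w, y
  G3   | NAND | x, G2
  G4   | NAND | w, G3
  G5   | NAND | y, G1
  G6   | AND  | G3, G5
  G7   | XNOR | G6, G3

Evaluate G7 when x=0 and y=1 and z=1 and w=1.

1

G1 = 1 XNOR 0 = 0
G2 = 1 XNOR 1 = 1
G3 = 0 NAND 1 = 1
G5 = 1 NAND 0 = 1
G6 = 1 AND 1 = 1
G7 = 1 XNOR 1 = 1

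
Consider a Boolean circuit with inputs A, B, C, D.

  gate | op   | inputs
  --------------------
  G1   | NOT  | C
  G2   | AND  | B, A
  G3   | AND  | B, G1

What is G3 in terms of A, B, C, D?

G1 = NOT C
G3 = B AND G1 = B AND NOT C

B AND NOT C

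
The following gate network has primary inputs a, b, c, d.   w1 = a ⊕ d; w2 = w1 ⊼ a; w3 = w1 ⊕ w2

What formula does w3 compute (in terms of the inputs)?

(a ⊕ d) ⊕ ((a ⊕ d) ⊼ a)

w1 = a ⊕ d
w2 = w1 ⊼ a = (a ⊕ d) ⊼ a
w3 = w1 ⊕ w2 = (a ⊕ d) ⊕ ((a ⊕ d) ⊼ a)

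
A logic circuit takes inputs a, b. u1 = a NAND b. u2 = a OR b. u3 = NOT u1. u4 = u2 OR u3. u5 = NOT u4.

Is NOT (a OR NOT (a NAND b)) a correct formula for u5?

No

u1 = a NAND b
u2 = a OR b
u3 = NOT u1 = NOT (a NAND b)
u4 = u2 OR u3 = (a OR b) OR NOT (a NAND b)
u5 = NOT u4 = NOT ((a OR b) OR NOT (a NAND b))
At a=0, b=1: circuit gives 0, formula gives 1.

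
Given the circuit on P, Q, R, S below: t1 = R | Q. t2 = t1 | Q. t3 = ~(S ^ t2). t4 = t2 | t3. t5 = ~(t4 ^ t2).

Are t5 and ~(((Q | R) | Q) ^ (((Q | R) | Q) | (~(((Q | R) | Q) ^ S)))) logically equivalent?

t1 = R | Q
t2 = t1 | Q = (R | Q) | Q
t3 = ~(S ^ t2) = ~(S ^ ((R | Q) | Q))
t4 = t2 | t3 = ((R | Q) | Q) | (~(S ^ ((R | Q) | Q)))
t5 = ~(t4 ^ t2) = ~((((R | Q) | Q) | (~(S ^ ((R | Q) | Q)))) ^ ((R | Q) | Q))
At P=0, Q=0, R=0, S=0: circuit gives 0, formula gives 0.
At P=0, Q=0, R=0, S=1: circuit gives 1, formula gives 1.
Agrees on all 16 inputs.

Yes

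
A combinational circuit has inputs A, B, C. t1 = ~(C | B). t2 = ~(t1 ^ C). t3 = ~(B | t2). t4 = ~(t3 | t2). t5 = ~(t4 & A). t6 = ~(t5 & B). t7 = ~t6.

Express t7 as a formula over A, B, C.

~(~((~((~((~(B | (~((~(C | B)) ^ C)))) | (~((~(C | B)) ^ C)))) & A)) & B))

t1 = ~(C | B)
t2 = ~(t1 ^ C) = ~((~(C | B)) ^ C)
t3 = ~(B | t2) = ~(B | (~((~(C | B)) ^ C)))
t4 = ~(t3 | t2) = ~((~(B | (~((~(C | B)) ^ C)))) | (~((~(C | B)) ^ C)))
t5 = ~(t4 & A) = ~((~((~(B | (~((~(C | B)) ^ C)))) | (~((~(C | B)) ^ C)))) & A)
t6 = ~(t5 & B) = ~((~((~((~(B | (~((~(C | B)) ^ C)))) | (~((~(C | B)) ^ C)))) & A)) & B)
t7 = ~t6 = ~(~((~((~((~(B | (~((~(C | B)) ^ C)))) | (~((~(C | B)) ^ C)))) & A)) & B))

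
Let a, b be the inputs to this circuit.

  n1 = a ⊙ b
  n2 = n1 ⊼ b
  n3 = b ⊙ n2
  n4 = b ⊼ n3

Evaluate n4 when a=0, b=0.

1

n1 = 0 ⊙ 0 = 1
n2 = 1 ⊼ 0 = 1
n3 = 0 ⊙ 1 = 0
n4 = 0 ⊼ 0 = 1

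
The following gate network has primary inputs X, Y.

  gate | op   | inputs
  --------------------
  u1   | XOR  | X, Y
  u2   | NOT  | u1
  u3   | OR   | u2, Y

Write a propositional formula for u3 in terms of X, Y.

NOT (X XOR Y) OR Y

u1 = X XOR Y
u2 = NOT u1 = NOT (X XOR Y)
u3 = u2 OR Y = NOT (X XOR Y) OR Y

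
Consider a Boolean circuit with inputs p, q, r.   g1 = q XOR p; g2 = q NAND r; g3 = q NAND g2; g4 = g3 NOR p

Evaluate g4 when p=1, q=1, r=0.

g2 = 1 NAND 0 = 1
g3 = 1 NAND 1 = 0
g4 = 0 NOR 1 = 0

0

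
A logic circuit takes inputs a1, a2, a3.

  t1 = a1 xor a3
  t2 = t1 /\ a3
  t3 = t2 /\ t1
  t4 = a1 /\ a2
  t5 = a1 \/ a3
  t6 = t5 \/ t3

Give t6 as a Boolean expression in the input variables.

(a1 \/ a3) \/ (((a1 xor a3) /\ a3) /\ (a1 xor a3))

t1 = a1 xor a3
t2 = t1 /\ a3 = (a1 xor a3) /\ a3
t3 = t2 /\ t1 = ((a1 xor a3) /\ a3) /\ (a1 xor a3)
t5 = a1 \/ a3
t6 = t5 \/ t3 = (a1 \/ a3) \/ (((a1 xor a3) /\ a3) /\ (a1 xor a3))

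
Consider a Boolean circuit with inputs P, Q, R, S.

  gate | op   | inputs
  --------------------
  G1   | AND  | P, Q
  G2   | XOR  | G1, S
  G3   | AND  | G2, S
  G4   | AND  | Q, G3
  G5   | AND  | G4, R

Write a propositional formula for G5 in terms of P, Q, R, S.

(Q AND (((P AND Q) XOR S) AND S)) AND R

G1 = P AND Q
G2 = G1 XOR S = (P AND Q) XOR S
G3 = G2 AND S = ((P AND Q) XOR S) AND S
G4 = Q AND G3 = Q AND (((P AND Q) XOR S) AND S)
G5 = G4 AND R = (Q AND (((P AND Q) XOR S) AND S)) AND R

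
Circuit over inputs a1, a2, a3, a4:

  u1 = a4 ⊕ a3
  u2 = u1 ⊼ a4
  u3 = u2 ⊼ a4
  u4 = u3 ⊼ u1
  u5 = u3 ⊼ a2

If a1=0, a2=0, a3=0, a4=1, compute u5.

1

u1 = 1 ⊕ 0 = 1
u2 = 1 ⊼ 1 = 0
u3 = 0 ⊼ 1 = 1
u5 = 1 ⊼ 0 = 1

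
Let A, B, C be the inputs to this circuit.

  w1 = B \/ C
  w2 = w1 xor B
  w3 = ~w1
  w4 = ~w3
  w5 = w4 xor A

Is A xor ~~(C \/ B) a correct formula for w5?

w1 = B \/ C
w3 = ~w1 = ~(B \/ C)
w4 = ~w3 = ~~(B \/ C)
w5 = w4 xor A = ~~(B \/ C) xor A
At A=0, B=0, C=0: circuit gives 0, formula gives 0.
At A=0, B=0, C=1: circuit gives 1, formula gives 1.
Agrees on all 8 inputs.

Yes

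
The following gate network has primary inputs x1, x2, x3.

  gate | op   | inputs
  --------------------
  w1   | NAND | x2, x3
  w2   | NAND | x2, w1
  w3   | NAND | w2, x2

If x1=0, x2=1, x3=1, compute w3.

0

w1 = 1 NAND 1 = 0
w2 = 1 NAND 0 = 1
w3 = 1 NAND 1 = 0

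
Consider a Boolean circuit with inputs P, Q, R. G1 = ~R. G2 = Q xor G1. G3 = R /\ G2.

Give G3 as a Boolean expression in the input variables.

R /\ (Q xor ~R)

G1 = ~R
G2 = Q xor G1 = Q xor ~R
G3 = R /\ G2 = R /\ (Q xor ~R)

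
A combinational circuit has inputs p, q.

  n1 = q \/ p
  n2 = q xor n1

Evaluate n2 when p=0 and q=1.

0

n1 = 1 \/ 0 = 1
n2 = 1 xor 1 = 0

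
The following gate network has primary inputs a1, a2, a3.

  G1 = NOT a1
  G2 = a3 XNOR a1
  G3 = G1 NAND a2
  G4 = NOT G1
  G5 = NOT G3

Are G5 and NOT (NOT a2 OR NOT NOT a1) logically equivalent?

G1 = NOT a1
G3 = G1 NAND a2 = NOT a1 NAND a2
G5 = NOT G3 = NOT (NOT a1 NAND a2)
At a1=0, a2=0, a3=0: circuit gives 0, formula gives 0.
At a1=0, a2=1, a3=0: circuit gives 1, formula gives 1.
Agrees on all 8 inputs.

Yes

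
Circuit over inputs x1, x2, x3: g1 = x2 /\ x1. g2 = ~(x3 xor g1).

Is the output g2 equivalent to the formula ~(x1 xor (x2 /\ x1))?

No

g1 = x2 /\ x1
g2 = ~(x3 xor g1) = ~(x3 xor (x2 /\ x1))
At x1=0, x2=0, x3=1: circuit gives 0, formula gives 1.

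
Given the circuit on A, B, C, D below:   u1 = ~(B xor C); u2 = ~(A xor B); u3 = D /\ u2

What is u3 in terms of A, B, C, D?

D /\ (~(A xor B))

u2 = ~(A xor B)
u3 = D /\ u2 = D /\ (~(A xor B))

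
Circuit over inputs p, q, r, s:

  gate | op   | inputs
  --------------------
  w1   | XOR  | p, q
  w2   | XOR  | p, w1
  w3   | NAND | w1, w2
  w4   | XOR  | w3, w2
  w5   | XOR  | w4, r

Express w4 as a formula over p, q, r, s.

((p XOR q) NAND (p XOR (p XOR q))) XOR (p XOR (p XOR q))

w1 = p XOR q
w2 = p XOR w1 = p XOR (p XOR q)
w3 = w1 NAND w2 = (p XOR q) NAND (p XOR (p XOR q))
w4 = w3 XOR w2 = ((p XOR q) NAND (p XOR (p XOR q))) XOR (p XOR (p XOR q))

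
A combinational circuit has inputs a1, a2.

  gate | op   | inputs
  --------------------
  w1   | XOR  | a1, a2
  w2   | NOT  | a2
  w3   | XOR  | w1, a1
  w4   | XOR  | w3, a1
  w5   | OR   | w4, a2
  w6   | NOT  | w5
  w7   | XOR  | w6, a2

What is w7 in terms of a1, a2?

w1 = a1 XOR a2
w3 = w1 XOR a1 = (a1 XOR a2) XOR a1
w4 = w3 XOR a1 = ((a1 XOR a2) XOR a1) XOR a1
w5 = w4 OR a2 = (((a1 XOR a2) XOR a1) XOR a1) OR a2
w6 = NOT w5 = NOT ((((a1 XOR a2) XOR a1) XOR a1) OR a2)
w7 = w6 XOR a2 = NOT ((((a1 XOR a2) XOR a1) XOR a1) OR a2) XOR a2

NOT ((((a1 XOR a2) XOR a1) XOR a1) OR a2) XOR a2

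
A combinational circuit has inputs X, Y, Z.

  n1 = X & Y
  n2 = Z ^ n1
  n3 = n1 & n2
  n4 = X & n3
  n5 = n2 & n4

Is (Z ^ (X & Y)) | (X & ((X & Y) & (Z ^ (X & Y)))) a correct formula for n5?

No

n1 = X & Y
n2 = Z ^ n1 = Z ^ (X & Y)
n3 = n1 & n2 = (X & Y) & (Z ^ (X & Y))
n4 = X & n3 = X & ((X & Y) & (Z ^ (X & Y)))
n5 = n2 & n4 = (Z ^ (X & Y)) & (X & ((X & Y) & (Z ^ (X & Y))))
At X=0, Y=0, Z=1: circuit gives 0, formula gives 1.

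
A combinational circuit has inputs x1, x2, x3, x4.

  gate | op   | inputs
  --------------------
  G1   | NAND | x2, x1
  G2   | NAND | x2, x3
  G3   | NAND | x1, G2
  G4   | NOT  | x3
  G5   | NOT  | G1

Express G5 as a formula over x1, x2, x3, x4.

G1 = x2 NAND x1
G5 = NOT G1 = NOT (x2 NAND x1)

NOT (x2 NAND x1)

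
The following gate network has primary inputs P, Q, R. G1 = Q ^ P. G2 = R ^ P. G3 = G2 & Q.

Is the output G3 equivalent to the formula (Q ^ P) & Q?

No

G2 = R ^ P
G3 = G2 & Q = (R ^ P) & Q
At P=0, Q=1, R=0: circuit gives 0, formula gives 1.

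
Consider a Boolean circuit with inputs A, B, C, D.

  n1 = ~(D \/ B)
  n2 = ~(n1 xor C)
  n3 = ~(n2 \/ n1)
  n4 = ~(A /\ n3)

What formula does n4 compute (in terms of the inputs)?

n1 = ~(D \/ B)
n2 = ~(n1 xor C) = ~((~(D \/ B)) xor C)
n3 = ~(n2 \/ n1) = ~((~((~(D \/ B)) xor C)) \/ (~(D \/ B)))
n4 = ~(A /\ n3) = ~(A /\ (~((~((~(D \/ B)) xor C)) \/ (~(D \/ B)))))

~(A /\ (~((~((~(D \/ B)) xor C)) \/ (~(D \/ B)))))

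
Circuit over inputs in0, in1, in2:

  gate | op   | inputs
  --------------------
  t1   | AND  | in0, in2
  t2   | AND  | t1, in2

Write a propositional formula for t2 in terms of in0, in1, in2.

t1 = in0 AND in2
t2 = t1 AND in2 = (in0 AND in2) AND in2

(in0 AND in2) AND in2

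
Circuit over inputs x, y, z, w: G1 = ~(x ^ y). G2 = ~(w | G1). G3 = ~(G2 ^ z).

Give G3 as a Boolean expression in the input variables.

~((~(w | (~(x ^ y)))) ^ z)

G1 = ~(x ^ y)
G2 = ~(w | G1) = ~(w | (~(x ^ y)))
G3 = ~(G2 ^ z) = ~((~(w | (~(x ^ y)))) ^ z)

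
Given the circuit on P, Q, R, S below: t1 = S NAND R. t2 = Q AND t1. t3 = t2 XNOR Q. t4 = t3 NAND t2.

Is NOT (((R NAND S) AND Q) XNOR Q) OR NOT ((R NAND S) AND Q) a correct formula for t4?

t1 = S NAND R
t2 = Q AND t1 = Q AND (S NAND R)
t3 = t2 XNOR Q = (Q AND (S NAND R)) XNOR Q
t4 = t3 NAND t2 = ((Q AND (S NAND R)) XNOR Q) NAND (Q AND (S NAND R))
At P=0, Q=1, R=0, S=0: circuit gives 0, formula gives 0.
At P=0, Q=0, R=0, S=0: circuit gives 1, formula gives 1.
Agrees on all 16 inputs.

Yes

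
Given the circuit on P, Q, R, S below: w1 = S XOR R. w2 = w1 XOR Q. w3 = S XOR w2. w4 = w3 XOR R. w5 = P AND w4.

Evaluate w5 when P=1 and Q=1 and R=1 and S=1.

w1 = 1 XOR 1 = 0
w2 = 0 XOR 1 = 1
w3 = 1 XOR 1 = 0
w4 = 0 XOR 1 = 1
w5 = 1 AND 1 = 1

1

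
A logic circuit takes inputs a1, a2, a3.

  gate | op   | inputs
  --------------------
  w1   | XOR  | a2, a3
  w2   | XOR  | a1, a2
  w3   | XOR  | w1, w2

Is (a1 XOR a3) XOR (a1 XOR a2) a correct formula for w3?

w1 = a2 XOR a3
w2 = a1 XOR a2
w3 = w1 XOR w2 = (a2 XOR a3) XOR (a1 XOR a2)
At a1=0, a2=1, a3=0: circuit gives 0, formula gives 1.

No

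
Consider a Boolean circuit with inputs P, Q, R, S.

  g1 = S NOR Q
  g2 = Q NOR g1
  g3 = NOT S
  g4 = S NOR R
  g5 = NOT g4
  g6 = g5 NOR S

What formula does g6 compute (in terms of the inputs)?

g4 = S NOR R
g5 = NOT g4 = NOT (S NOR R)
g6 = g5 NOR S = NOT (S NOR R) NOR S

NOT (S NOR R) NOR S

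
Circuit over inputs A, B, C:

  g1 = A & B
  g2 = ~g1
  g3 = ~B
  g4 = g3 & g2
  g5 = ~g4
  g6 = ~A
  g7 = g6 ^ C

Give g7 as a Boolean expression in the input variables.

~A ^ C

g6 = ~A
g7 = g6 ^ C = ~A ^ C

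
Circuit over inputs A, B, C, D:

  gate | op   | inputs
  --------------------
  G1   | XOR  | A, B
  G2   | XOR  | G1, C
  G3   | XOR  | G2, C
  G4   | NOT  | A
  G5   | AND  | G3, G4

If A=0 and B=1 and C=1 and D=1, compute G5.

1

G1 = 0 XOR 1 = 1
G2 = 1 XOR 1 = 0
G3 = 0 XOR 1 = 1
G4 = NOT 0 = 1
G5 = 1 AND 1 = 1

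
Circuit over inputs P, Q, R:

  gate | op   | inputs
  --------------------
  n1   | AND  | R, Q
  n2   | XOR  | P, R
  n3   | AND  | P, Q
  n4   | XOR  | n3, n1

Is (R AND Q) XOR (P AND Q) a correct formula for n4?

n1 = R AND Q
n3 = P AND Q
n4 = n3 XOR n1 = (P AND Q) XOR (R AND Q)
At P=0, Q=0, R=0: circuit gives 0, formula gives 0.
At P=0, Q=1, R=1: circuit gives 1, formula gives 1.
Agrees on all 8 inputs.

Yes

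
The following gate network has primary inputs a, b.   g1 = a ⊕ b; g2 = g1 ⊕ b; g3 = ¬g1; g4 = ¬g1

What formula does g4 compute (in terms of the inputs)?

g1 = a ⊕ b
g4 = ¬g1 = ¬(a ⊕ b)

¬(a ⊕ b)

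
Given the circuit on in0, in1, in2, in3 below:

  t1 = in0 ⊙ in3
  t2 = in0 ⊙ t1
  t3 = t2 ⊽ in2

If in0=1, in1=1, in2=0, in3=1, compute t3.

t1 = 1 ⊙ 1 = 1
t2 = 1 ⊙ 1 = 1
t3 = 1 ⊽ 0 = 0

0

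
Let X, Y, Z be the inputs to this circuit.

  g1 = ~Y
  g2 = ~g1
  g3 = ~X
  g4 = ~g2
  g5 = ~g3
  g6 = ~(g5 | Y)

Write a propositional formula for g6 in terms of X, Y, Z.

~(~~X | Y)

g3 = ~X
g5 = ~g3 = ~~X
g6 = ~(g5 | Y) = ~(~~X | Y)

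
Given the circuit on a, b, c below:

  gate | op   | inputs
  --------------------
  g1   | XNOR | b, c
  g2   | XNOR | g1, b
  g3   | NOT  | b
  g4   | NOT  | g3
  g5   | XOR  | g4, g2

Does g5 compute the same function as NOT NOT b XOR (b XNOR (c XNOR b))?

g1 = b XNOR c
g2 = g1 XNOR b = (b XNOR c) XNOR b
g3 = NOT b
g4 = NOT g3 = NOT NOT b
g5 = g4 XOR g2 = NOT NOT b XOR ((b XNOR c) XNOR b)
At a=0, b=0, c=0: circuit gives 0, formula gives 0.
At a=0, b=0, c=1: circuit gives 1, formula gives 1.
Agrees on all 8 inputs.

Yes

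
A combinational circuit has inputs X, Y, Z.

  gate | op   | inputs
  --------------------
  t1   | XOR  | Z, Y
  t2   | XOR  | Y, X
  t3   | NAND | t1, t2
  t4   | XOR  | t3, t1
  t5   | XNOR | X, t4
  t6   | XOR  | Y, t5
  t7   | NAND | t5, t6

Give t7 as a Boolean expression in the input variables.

t1 = Z XOR Y
t2 = Y XOR X
t3 = t1 NAND t2 = (Z XOR Y) NAND (Y XOR X)
t4 = t3 XOR t1 = ((Z XOR Y) NAND (Y XOR X)) XOR (Z XOR Y)
t5 = X XNOR t4 = X XNOR (((Z XOR Y) NAND (Y XOR X)) XOR (Z XOR Y))
t6 = Y XOR t5 = Y XOR (X XNOR (((Z XOR Y) NAND (Y XOR X)) XOR (Z XOR Y)))
t7 = t5 NAND t6 = (X XNOR (((Z XOR Y) NAND (Y XOR X)) XOR (Z XOR Y))) NAND (Y XOR (X XNOR (((Z XOR Y) NAND (Y XOR X)) XOR (Z XOR Y))))

(X XNOR (((Z XOR Y) NAND (Y XOR X)) XOR (Z XOR Y))) NAND (Y XOR (X XNOR (((Z XOR Y) NAND (Y XOR X)) XOR (Z XOR Y))))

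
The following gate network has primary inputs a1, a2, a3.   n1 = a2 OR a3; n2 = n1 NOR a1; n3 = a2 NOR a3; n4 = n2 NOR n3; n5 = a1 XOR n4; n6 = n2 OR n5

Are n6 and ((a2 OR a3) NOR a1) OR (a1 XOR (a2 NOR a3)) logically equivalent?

No

n1 = a2 OR a3
n2 = n1 NOR a1 = (a2 OR a3) NOR a1
n3 = a2 NOR a3
n4 = n2 NOR n3 = ((a2 OR a3) NOR a1) NOR (a2 NOR a3)
n5 = a1 XOR n4 = a1 XOR (((a2 OR a3) NOR a1) NOR (a2 NOR a3))
n6 = n2 OR n5 = ((a2 OR a3) NOR a1) OR (a1 XOR (((a2 OR a3) NOR a1) NOR (a2 NOR a3)))
At a1=0, a2=0, a3=1: circuit gives 1, formula gives 0.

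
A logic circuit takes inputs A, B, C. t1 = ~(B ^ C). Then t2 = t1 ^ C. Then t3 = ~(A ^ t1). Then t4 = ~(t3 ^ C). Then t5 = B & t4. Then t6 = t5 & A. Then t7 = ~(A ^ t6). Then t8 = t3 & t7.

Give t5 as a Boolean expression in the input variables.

B & (~((~(A ^ (~(B ^ C)))) ^ C))

t1 = ~(B ^ C)
t3 = ~(A ^ t1) = ~(A ^ (~(B ^ C)))
t4 = ~(t3 ^ C) = ~((~(A ^ (~(B ^ C)))) ^ C)
t5 = B & t4 = B & (~((~(A ^ (~(B ^ C)))) ^ C))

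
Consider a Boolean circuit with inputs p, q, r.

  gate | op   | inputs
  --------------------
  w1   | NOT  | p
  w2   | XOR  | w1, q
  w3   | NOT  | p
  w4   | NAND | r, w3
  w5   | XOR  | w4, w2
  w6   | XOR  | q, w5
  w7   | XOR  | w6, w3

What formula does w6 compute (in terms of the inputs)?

q XOR ((r NAND NOT p) XOR (NOT p XOR q))

w1 = NOT p
w2 = w1 XOR q = NOT p XOR q
w3 = NOT p
w4 = r NAND w3 = r NAND NOT p
w5 = w4 XOR w2 = (r NAND NOT p) XOR (NOT p XOR q)
w6 = q XOR w5 = q XOR ((r NAND NOT p) XOR (NOT p XOR q))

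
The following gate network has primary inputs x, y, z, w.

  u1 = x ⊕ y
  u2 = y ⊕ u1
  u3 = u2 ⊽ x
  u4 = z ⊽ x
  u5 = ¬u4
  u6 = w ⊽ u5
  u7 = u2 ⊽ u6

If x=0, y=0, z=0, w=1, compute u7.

u1 = 0 ⊕ 0 = 0
u2 = 0 ⊕ 0 = 0
u4 = 0 ⊽ 0 = 1
u5 = ¬1 = 0
u6 = 1 ⊽ 0 = 0
u7 = 0 ⊽ 0 = 1

1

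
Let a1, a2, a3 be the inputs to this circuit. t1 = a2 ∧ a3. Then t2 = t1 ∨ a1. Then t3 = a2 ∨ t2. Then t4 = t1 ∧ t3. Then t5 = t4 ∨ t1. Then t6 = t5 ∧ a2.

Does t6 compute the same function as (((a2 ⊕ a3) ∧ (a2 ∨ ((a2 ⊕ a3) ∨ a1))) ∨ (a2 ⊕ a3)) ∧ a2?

t1 = a2 ∧ a3
t2 = t1 ∨ a1 = (a2 ∧ a3) ∨ a1
t3 = a2 ∨ t2 = a2 ∨ ((a2 ∧ a3) ∨ a1)
t4 = t1 ∧ t3 = (a2 ∧ a3) ∧ (a2 ∨ ((a2 ∧ a3) ∨ a1))
t5 = t4 ∨ t1 = ((a2 ∧ a3) ∧ (a2 ∨ ((a2 ∧ a3) ∨ a1))) ∨ (a2 ∧ a3)
t6 = t5 ∧ a2 = (((a2 ∧ a3) ∧ (a2 ∨ ((a2 ∧ a3) ∨ a1))) ∨ (a2 ∧ a3)) ∧ a2
At a1=0, a2=1, a3=0: circuit gives 0, formula gives 1.

No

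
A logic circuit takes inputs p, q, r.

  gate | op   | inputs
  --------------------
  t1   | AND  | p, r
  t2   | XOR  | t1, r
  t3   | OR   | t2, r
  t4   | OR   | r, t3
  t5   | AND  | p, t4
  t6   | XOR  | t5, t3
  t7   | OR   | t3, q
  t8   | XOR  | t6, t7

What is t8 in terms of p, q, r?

((p AND (r OR (((p AND r) XOR r) OR r))) XOR (((p AND r) XOR r) OR r)) XOR ((((p AND r) XOR r) OR r) OR q)

t1 = p AND r
t2 = t1 XOR r = (p AND r) XOR r
t3 = t2 OR r = ((p AND r) XOR r) OR r
t4 = r OR t3 = r OR (((p AND r) XOR r) OR r)
t5 = p AND t4 = p AND (r OR (((p AND r) XOR r) OR r))
t6 = t5 XOR t3 = (p AND (r OR (((p AND r) XOR r) OR r))) XOR (((p AND r) XOR r) OR r)
t7 = t3 OR q = (((p AND r) XOR r) OR r) OR q
t8 = t6 XOR t7 = ((p AND (r OR (((p AND r) XOR r) OR r))) XOR (((p AND r) XOR r) OR r)) XOR ((((p AND r) XOR r) OR r) OR q)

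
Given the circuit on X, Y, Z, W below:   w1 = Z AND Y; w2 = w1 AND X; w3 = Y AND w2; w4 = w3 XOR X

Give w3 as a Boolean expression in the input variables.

Y AND ((Z AND Y) AND X)

w1 = Z AND Y
w2 = w1 AND X = (Z AND Y) AND X
w3 = Y AND w2 = Y AND ((Z AND Y) AND X)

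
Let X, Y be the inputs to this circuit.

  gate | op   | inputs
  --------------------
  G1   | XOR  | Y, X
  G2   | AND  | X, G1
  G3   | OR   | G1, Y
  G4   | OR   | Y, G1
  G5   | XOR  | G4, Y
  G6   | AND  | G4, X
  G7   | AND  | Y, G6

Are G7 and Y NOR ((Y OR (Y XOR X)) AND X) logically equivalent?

G1 = Y XOR X
G4 = Y OR G1 = Y OR (Y XOR X)
G6 = G4 AND X = (Y OR (Y XOR X)) AND X
G7 = Y AND G6 = Y AND ((Y OR (Y XOR X)) AND X)
At X=0, Y=0: circuit gives 0, formula gives 1.

No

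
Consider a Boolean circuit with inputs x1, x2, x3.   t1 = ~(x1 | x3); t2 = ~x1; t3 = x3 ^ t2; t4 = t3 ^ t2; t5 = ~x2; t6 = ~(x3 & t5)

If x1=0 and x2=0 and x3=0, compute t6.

1

t5 = ~0 = 1
t6 = ~(0 & 1) = 1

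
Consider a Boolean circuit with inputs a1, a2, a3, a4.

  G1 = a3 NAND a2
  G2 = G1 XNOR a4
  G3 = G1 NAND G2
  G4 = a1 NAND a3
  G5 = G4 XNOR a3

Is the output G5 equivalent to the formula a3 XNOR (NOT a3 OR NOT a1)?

G4 = a1 NAND a3
G5 = G4 XNOR a3 = (a1 NAND a3) XNOR a3
At a1=0, a2=0, a3=0, a4=0: circuit gives 0, formula gives 0.
At a1=0, a2=0, a3=1, a4=0: circuit gives 1, formula gives 1.
Agrees on all 16 inputs.

Yes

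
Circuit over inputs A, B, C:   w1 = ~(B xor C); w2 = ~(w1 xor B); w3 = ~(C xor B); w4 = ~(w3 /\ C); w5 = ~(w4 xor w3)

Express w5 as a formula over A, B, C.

w3 = ~(C xor B)
w4 = ~(w3 /\ C) = ~((~(C xor B)) /\ C)
w5 = ~(w4 xor w3) = ~((~((~(C xor B)) /\ C)) xor (~(C xor B)))

~((~((~(C xor B)) /\ C)) xor (~(C xor B)))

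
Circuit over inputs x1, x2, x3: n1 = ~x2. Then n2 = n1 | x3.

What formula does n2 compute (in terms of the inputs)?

n1 = ~x2
n2 = n1 | x3 = ~x2 | x3

~x2 | x3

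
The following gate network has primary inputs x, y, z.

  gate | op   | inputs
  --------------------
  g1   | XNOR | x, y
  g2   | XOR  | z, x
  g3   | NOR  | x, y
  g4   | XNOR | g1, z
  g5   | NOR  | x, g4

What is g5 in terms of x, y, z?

x NOR ((x XNOR y) XNOR z)

g1 = x XNOR y
g4 = g1 XNOR z = (x XNOR y) XNOR z
g5 = x NOR g4 = x NOR ((x XNOR y) XNOR z)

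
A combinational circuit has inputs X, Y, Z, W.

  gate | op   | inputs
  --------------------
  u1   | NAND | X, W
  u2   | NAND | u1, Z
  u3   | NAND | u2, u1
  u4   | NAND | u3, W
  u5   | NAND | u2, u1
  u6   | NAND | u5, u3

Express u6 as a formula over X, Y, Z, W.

(((X NAND W) NAND Z) NAND (X NAND W)) NAND (((X NAND W) NAND Z) NAND (X NAND W))

u1 = X NAND W
u2 = u1 NAND Z = (X NAND W) NAND Z
u3 = u2 NAND u1 = ((X NAND W) NAND Z) NAND (X NAND W)
u5 = u2 NAND u1 = ((X NAND W) NAND Z) NAND (X NAND W)
u6 = u5 NAND u3 = (((X NAND W) NAND Z) NAND (X NAND W)) NAND (((X NAND W) NAND Z) NAND (X NAND W))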